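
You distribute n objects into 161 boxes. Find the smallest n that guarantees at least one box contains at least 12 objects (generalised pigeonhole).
n = (12 − 1)·161 + 1 = 1772

By the generalised pigeonhole principle, to guarantee some box contains ≥ r objects we need more than (r − 1) · k objects total. Threshold: n = (r − 1) · k + 1. With r = 12 and k = 161: n = 11 · 161 + 1 = 1771 + 1 = 1772. For n = 1771 = 11 · 161, we can put exactly 11 objects in every box, avoiding 12 in any single one — so 1772 is tight.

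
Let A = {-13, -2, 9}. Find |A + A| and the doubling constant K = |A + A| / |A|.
K = |A + A| / |A| = 5/3

Enumerate A + A = {a + b : a, b ∈ A}. With |A| = 3, there are |A|^2 = 9 ordered sum pairs; collecting distinct values, A + A = {-26, -15, -4, 7, 18}, so |A + A| = 5. Thus K = 5/3. Here |A + A| = 2|A| − 1 = 5, the minimum possible — so K = 5/3 is minimal, which holds iff A is an arithmetic progression.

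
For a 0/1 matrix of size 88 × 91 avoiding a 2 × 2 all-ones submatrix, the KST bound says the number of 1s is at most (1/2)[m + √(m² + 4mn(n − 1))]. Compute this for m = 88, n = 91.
z(88, 91; 2, 2) ≤ (1/2)[88 + √(88² + 4·88·91·90)] = (1/2)[88 + √2890624] = 894.0918

Kővári–Sós–Turán: let r_1, ..., r_88 be the row sums and z = Σ r_i the total number of 1s. Each pair of columns can share at most one row with both entries 1 (else a 2×2 all-ones block appears), so Σ_i C(r_i, 2) ≤ C(91, 2) = 4095. By convexity Σ_i C(r_i, 2) ≥ 88·C(z/88, 2) = z(z − 88)/(2·88), giving z² − 88z − 88·91·90 ≤ 0 and hence z ≤ (1/2)[88 + √(7744 + 4·720720)] = (1/2)[88 + √2890624] ≈ (1/2)(88 + 1700.1835) = 894.0918.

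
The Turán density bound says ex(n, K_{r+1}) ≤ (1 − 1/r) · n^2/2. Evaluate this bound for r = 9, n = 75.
Turán density bound = (8/9) · 75^2/2 = 2500

Turán's theorem: ex(n, K_{r+1}) is achieved by the complete r-partite Turán graph T(n, r) with parts as balanced as possible, and is at most (1 − 1/r) · n^2/2. For r = 9, n = 75: the density bound is (8/9) · 5625/2 = 2500. The integer-valued extremum is e(T(75, 9)) = 2499, which is strictly less than the density bound 2500 since 9 ∤ 75 (the parts of T(75, 9) cannot all be equal).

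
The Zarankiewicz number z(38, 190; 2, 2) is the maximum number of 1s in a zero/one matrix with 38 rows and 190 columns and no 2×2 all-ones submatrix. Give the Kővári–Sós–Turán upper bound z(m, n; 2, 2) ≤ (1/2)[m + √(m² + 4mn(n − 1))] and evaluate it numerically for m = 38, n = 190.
z(38, 190; 2, 2) ≤ (1/2)[38 + √(38² + 4·38·190·189)] = (1/2)[38 + √5459764] = 1187.3069

Kővári–Sós–Turán: let r_1, ..., r_38 be the row sums and z = Σ r_i the total number of 1s. Each pair of columns can share at most one row with both entries 1 (else a 2×2 all-ones block appears), so Σ_i C(r_i, 2) ≤ C(190, 2) = 17955. By convexity Σ_i C(r_i, 2) ≥ 38·C(z/38, 2) = z(z − 38)/(2·38), giving z² − 38z − 38·190·189 ≤ 0 and hence z ≤ (1/2)[38 + √(1444 + 4·1364580)] = (1/2)[38 + √5459764] ≈ (1/2)(38 + 2336.6138) = 1187.3069.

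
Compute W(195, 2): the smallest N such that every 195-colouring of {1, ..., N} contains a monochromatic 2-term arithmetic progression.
W(195, 2) = 195 + 1 = 196

A 2-term AP is any pair of integers, so a monochromatic 2-AP exists iff some colour is used at least twice. With 195 colours, the colouring i ↦ i on {1, ..., 195} uses each colour once, avoiding any monochromatic pair, so W(195, 2) > 195. For {1, ..., 196}, pigeonhole forces two integers of the same colour, which form a monochromatic 2-AP. Hence W(195, 2) = 196.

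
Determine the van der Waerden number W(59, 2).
W(59, 2) = 59 + 1 = 60

A 2-term AP is any pair of integers, so a monochromatic 2-AP exists iff some colour is used at least twice. With 59 colours, the colouring i ↦ i on {1, ..., 59} uses each colour once, avoiding any monochromatic pair, so W(59, 2) > 59. For {1, ..., 60}, pigeonhole forces two integers of the same colour, which form a monochromatic 2-AP. Hence W(59, 2) = 60.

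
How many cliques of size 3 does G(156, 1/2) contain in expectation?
E[# K_3] = C(156, 3) · (1/2)^C(3, 2) = 620620 / 2^3 = 155155/2 = 77577.5

For each 3-subset S of vertices (there are C(156, 3) = 620620 such S), let X_S = 1 if S induces a K_3 (all C(3, 2) = 3 edges present). Then P(X_S = 1) = (1/2)^3 = 1/8. By linearity of expectation, E[# K_3] = C(156, 3) · (1/2)^3 = 620620 / 8 = 155155/2 = 77577.5.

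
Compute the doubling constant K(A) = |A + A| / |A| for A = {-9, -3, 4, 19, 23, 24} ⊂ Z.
K = |A + A| / |A| = 21/6 = 7/2

Enumerate A + A = {a + b : a, b ∈ A}. With |A| = 6, there are |A|^2 = 36 ordered sum pairs; collecting distinct values, A + A = {-18, -12, -6, -5, 1, 8, 10, 14, 15, 16, 20, 21, 23, 27, 28, 38, 42, 43, 46, 47, 48}, so |A + A| = 21. Thus K = 21/6 = 7/2. For comparison, the minimum possible |A + A| over all 6-element sets is 2·6 − 1 = 11 (so min K = 11/6), attained only by arithmetic progressions.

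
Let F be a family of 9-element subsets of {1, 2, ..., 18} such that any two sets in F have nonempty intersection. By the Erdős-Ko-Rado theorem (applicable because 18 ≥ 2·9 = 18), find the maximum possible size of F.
max |F| = C(17, 8) = 24310

Erdős-Ko-Rado (1961): when n ≥ 2k, max |F| = C(n−1, k−1). The bound is attained by the star {A : i ∈ A} for any fixed i ∈ [n]. Here C(18−1, 9−1) = C(17, 8) = 24310.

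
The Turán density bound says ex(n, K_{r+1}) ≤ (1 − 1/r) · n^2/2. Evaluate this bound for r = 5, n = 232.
Turán density bound = (4/5) · 232^2/2 = 107648/5 ≈ 21529.6

Turán's theorem: ex(n, K_{r+1}) is achieved by the complete r-partite Turán graph T(n, r) with parts as balanced as possible, and is at most (1 − 1/r) · n^2/2. For r = 5, n = 232: the density bound is (4/5) · 53824/2 = 107648/5 ≈ 21529.6. The integer-valued extremum is e(T(232, 5)) = 21529, which is strictly less than the density bound 107648/5 since 5 ∤ 232 (the parts of T(232, 5) cannot all be equal).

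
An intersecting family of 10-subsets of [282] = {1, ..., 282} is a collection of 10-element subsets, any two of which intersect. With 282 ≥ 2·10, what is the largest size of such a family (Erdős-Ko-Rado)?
max |F| = C(281, 9) = 26447527195664575

Erdős-Ko-Rado (1961): when n ≥ 2k, max |F| = C(n−1, k−1). The bound is attained by the star {A : i ∈ A} for any fixed i ∈ [n]. Here C(282−1, 10−1) = C(281, 9) = 26447527195664575.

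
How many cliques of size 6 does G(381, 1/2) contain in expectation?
E[# K_6] = C(381, 6) · (1/2)^C(6, 2) = 4083534986076 / 2^15 = 1020883746519/8192 ≈ 124619597.963745

For each 6-subset S of vertices (there are C(381, 6) = 4083534986076 such S), let X_S = 1 if S induces a K_6 (all C(6, 2) = 15 edges present). Then P(X_S = 1) = (1/2)^15 = 1/32768. By linearity of expectation, E[# K_6] = C(381, 6) · (1/2)^15 = 4083534986076 / 32768 = 1020883746519/8192 ≈ 124619597.963745.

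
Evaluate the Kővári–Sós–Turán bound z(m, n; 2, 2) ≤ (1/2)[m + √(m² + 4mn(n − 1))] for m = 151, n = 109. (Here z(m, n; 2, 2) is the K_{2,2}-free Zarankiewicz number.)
z(151, 109; 2, 2) ≤ (1/2)[151 + √(151² + 4·151·109·108)] = (1/2)[151 + √7133089] = 1410.8922

Kővári–Sós–Turán: let r_1, ..., r_151 be the row sums and z = Σ r_i the total number of 1s. Each pair of columns can share at most one row with both entries 1 (else a 2×2 all-ones block appears), so Σ_i C(r_i, 2) ≤ C(109, 2) = 5886. By convexity Σ_i C(r_i, 2) ≥ 151·C(z/151, 2) = z(z − 151)/(2·151), giving z² − 151z − 151·109·108 ≤ 0 and hence z ≤ (1/2)[151 + √(22801 + 4·1777572)] = (1/2)[151 + √7133089] ≈ (1/2)(151 + 2670.7843) = 1410.8922.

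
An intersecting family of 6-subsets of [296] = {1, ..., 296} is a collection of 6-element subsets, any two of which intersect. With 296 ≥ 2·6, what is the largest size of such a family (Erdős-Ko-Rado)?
max |F| = C(295, 5) = 17994159309

Erdős-Ko-Rado (1961): when n ≥ 2k, max |F| = C(n−1, k−1). The bound is attained by the star {A : i ∈ A} for any fixed i ∈ [n]. Here C(296−1, 6−1) = C(295, 5) = 17994159309.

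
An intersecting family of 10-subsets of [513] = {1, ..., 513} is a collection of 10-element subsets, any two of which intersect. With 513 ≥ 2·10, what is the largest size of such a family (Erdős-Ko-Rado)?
max |F| = C(512, 9) = 6208116950265950720

The Erdős-Ko-Rado theorem states: for n ≥ 2k, an intersecting family of k-subsets of an n-element set has size at most C(n − 1, k − 1), with equality for 'star' families {A ⊆ [n] : |A| = k, i ∈ A} (fix an element i). For n = 513, k = 10: C(512, 9) = 6208116950265950720.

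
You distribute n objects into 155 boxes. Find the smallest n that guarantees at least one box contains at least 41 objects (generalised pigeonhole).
n = (41 − 1)·155 + 1 = 6201

By the generalised pigeonhole principle, to guarantee some box contains ≥ r objects we need more than (r − 1) · k objects total. Threshold: n = (r − 1) · k + 1. With r = 41 and k = 155: n = 40 · 155 + 1 = 6200 + 1 = 6201. For n = 6200 = 40 · 155, we can put exactly 40 objects in every box, avoiding 41 in any single one — so 6201 is tight.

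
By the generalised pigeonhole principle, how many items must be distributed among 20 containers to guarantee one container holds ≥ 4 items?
n = (4 − 1)·20 + 1 = 61

By the generalised pigeonhole principle, to guarantee some box contains ≥ r objects we need more than (r − 1) · k objects total. Threshold: n = (r − 1) · k + 1. With r = 4 and k = 20: n = 3 · 20 + 1 = 60 + 1 = 61. For n = 60 = 3 · 20, we can put exactly 3 objects in every box, avoiding 4 in any single one — so 61 is tight.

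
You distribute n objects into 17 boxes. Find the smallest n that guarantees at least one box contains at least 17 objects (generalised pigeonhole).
n = (17 − 1)·17 + 1 = 273

By the generalised pigeonhole principle, to guarantee some box contains ≥ r objects we need more than (r − 1) · k objects total. Threshold: n = (r − 1) · k + 1. With r = 17 and k = 17: n = 16 · 17 + 1 = 272 + 1 = 273. For n = 272 = 16 · 17, we can put exactly 16 objects in every box, avoiding 17 in any single one — so 273 is tight.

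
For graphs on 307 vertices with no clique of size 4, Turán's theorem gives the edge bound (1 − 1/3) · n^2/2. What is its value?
Turán density bound = (2/3) · 307^2/2 = 94249/3 ≈ 31416.3333

Turán's theorem: ex(n, K_{r+1}) is achieved by the complete r-partite Turán graph T(n, r) with parts as balanced as possible, and is at most (1 − 1/r) · n^2/2. For r = 3, n = 307: the density bound is (2/3) · 94249/2 = 94249/3 ≈ 31416.3333. The integer-valued extremum is e(T(307, 3)) = 31416, which is strictly less than the density bound 94249/3 since 3 ∤ 307 (the parts of T(307, 3) cannot all be equal).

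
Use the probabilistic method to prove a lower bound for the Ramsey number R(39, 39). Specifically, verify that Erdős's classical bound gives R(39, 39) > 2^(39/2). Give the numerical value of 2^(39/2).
2^(39/2) = 741455.2002; so R(39, 39) > 741455.2002

Colour each edge of K_n uniformly at random with red/blue. The expected number of monochromatic K_39 is C(n, 39) · 2 · 2^(−C(39,2)). If C(n, 39) · 2^(1 − C(39,2)) < 1, then with positive probability no monochromatic K_39 exists, so R(39, 39) > n. The standard estimate C(n, 39) ≤ n^39/39! shows this inequality holds whenever n ≤ 2^(39/2) (since 39! · 2^(C(39,2) − 1) > 2^(39^2/2) ≥ n^39). Hence R(39, 39) > 2^(39/2) = 741455.2002.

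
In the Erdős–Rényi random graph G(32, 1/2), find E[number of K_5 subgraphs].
E[# K_5] = C(32, 5) · (1/2)^C(5, 2) = 201376 / 2^10 = 6293/32 = 196.65625

For each 5-subset S of vertices (there are C(32, 5) = 201376 such S), let X_S = 1 if S induces a K_5 (all C(5, 2) = 10 edges present). Then P(X_S = 1) = (1/2)^10 = 1/1024. By linearity of expectation, E[# K_5] = C(32, 5) · (1/2)^10 = 201376 / 1024 = 6293/32 = 196.65625.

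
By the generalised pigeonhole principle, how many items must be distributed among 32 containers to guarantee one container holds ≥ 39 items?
n = (39 − 1)·32 + 1 = 1217

By the generalised pigeonhole principle, to guarantee some box contains ≥ r objects we need more than (r − 1) · k objects total. Threshold: n = (r − 1) · k + 1. With r = 39 and k = 32: n = 38 · 32 + 1 = 1216 + 1 = 1217. For n = 1216 = 38 · 32, we can put exactly 38 objects in every box, avoiding 39 in any single one — so 1217 is tight.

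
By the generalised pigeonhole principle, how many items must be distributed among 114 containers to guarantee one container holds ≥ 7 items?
n = (7 − 1)·114 + 1 = 685

By the generalised pigeonhole principle, to guarantee some box contains ≥ r objects we need more than (r − 1) · k objects total. Threshold: n = (r − 1) · k + 1. With r = 7 and k = 114: n = 6 · 114 + 1 = 684 + 1 = 685. For n = 684 = 6 · 114, we can put exactly 6 objects in every box, avoiding 7 in any single one — so 685 is tight.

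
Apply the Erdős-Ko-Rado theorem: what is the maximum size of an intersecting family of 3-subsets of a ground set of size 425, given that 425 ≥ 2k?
max |F| = C(424, 2) = 89676

The Erdős-Ko-Rado theorem states: for n ≥ 2k, an intersecting family of k-subsets of an n-element set has size at most C(n − 1, k − 1), with equality for 'star' families {A ⊆ [n] : |A| = k, i ∈ A} (fix an element i). For n = 425, k = 3: C(424, 2) = 89676.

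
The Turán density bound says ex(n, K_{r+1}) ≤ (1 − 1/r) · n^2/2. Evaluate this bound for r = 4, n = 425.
Turán density bound = (3/4) · 425^2/2 = 541875/8 ≈ 67734.375

Turán's theorem: ex(n, K_{r+1}) is achieved by the complete r-partite Turán graph T(n, r) with parts as balanced as possible, and is at most (1 − 1/r) · n^2/2. For r = 4, n = 425: the density bound is (3/4) · 180625/2 = 541875/8 ≈ 67734.375. The integer-valued extremum is e(T(425, 4)) = 67734, which is strictly less than the density bound 541875/8 since 4 ∤ 425 (the parts of T(425, 4) cannot all be equal).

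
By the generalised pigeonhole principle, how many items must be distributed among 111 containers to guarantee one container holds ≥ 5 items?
n = (5 − 1)·111 + 1 = 445

By the generalised pigeonhole principle, to guarantee some box contains ≥ r objects we need more than (r − 1) · k objects total. Threshold: n = (r − 1) · k + 1. With r = 5 and k = 111: n = 4 · 111 + 1 = 444 + 1 = 445. For n = 444 = 4 · 111, we can put exactly 4 objects in every box, avoiding 5 in any single one — so 445 is tight.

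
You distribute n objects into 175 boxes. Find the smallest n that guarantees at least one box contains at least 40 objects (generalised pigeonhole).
n = (40 − 1)·175 + 1 = 6826

By the generalised pigeonhole principle, to guarantee some box contains ≥ r objects we need more than (r − 1) · k objects total. Threshold: n = (r − 1) · k + 1. With r = 40 and k = 175: n = 39 · 175 + 1 = 6825 + 1 = 6826. For n = 6825 = 39 · 175, we can put exactly 39 objects in every box, avoiding 40 in any single one — so 6826 is tight.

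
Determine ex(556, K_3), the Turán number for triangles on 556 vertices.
ex(556, K_3) = ⌊556^2/4⌋ = 77284

Mantel (1907): a triangle-free graph on n vertices has at most ⌊n^2/4⌋ edges, with equality for the complete bipartite graph K_{⌊n/2⌋, ⌈n/2⌉}. For n = 556: ⌊556^2/4⌋ = ⌊309136/4⌋ = 77284. The extremal graph is K_{278, 278}, which has 278·278 = 77284 edges.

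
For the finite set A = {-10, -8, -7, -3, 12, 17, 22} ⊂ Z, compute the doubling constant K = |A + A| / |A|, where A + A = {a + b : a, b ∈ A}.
K = |A + A| / |A| = 25/7

Enumerate A + A = {a + b : a, b ∈ A}. With |A| = 7, there are |A|^2 = 49 ordered sum pairs; collecting distinct values, A + A = {-20, -18, -17, -16, -15, -14, -13, -11, -10, -6, 2, 4, 5, 7, 9, 10, 12, 14, 15, 19, 24, 29, 34, 39, 44}, so |A + A| = 25. Thus K = 25/7. For comparison, the minimum possible |A + A| over all 7-element sets is 2·7 − 1 = 13 (so min K = 13/7), attained only by arithmetic progressions.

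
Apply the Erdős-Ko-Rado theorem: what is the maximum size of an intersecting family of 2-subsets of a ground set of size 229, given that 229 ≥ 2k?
max |F| = C(228, 1) = 228

Erdős-Ko-Rado (1961): when n ≥ 2k, max |F| = C(n−1, k−1). The bound is attained by the star {A : i ∈ A} for any fixed i ∈ [n]. Here C(229−1, 2−1) = C(228, 1) = 228.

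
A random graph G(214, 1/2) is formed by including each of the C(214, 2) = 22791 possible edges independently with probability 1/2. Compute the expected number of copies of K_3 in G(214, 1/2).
E[# K_3] = C(214, 3) · (1/2)^C(3, 2) = 1610564 / 2^3 = 402641/2 = 201320.5

For each 3-subset S of vertices (there are C(214, 3) = 1610564 such S), let X_S = 1 if S induces a K_3 (all C(3, 2) = 3 edges present). Then P(X_S = 1) = (1/2)^3 = 1/8. By linearity of expectation, E[# K_3] = C(214, 3) · (1/2)^3 = 1610564 / 8 = 402641/2 = 201320.5.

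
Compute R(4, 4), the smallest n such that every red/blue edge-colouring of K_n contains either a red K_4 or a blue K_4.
R(4, 4) = 18

Lower bound: an explicit 2-colouring of K_{17} (typically a Paley-type or other structured construction) avoids a red K_4 and a blue K_4, showing R(4, 4) > 17.
Upper bound: the Erdős–Szekeres recurrence R(r, t') ≤ R(r−1, t') + R(r, t'−1) yields R(4, 4) ≤ 18.
Hence R(4, 4) = 18.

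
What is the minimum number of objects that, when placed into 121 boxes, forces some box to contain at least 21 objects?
n = (21 − 1)·121 + 1 = 2421

By the generalised pigeonhole principle, to guarantee some box contains ≥ r objects we need more than (r − 1) · k objects total. Threshold: n = (r − 1) · k + 1. With r = 21 and k = 121: n = 20 · 121 + 1 = 2420 + 1 = 2421. For n = 2420 = 20 · 121, we can put exactly 20 objects in every box, avoiding 21 in any single one — so 2421 is tight.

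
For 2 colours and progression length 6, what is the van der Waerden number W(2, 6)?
W(2, 6) = 1132

This is a classical value, W(2, 6) = 1132, established by combining an explicit 2-colouring of {1, ..., 1131} with no monochromatic 6-AP (giving the lower bound W(2, 6) > 1131) and a finite case analysis / exhaustive computer search showing every 2-colouring of {1, ..., 1132} has such an AP.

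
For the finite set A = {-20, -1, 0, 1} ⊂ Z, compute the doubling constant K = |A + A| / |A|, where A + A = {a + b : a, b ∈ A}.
K = |A + A| / |A| = 9/4

Enumerate A + A = {a + b : a, b ∈ A}. With |A| = 4, there are |A|^2 = 16 ordered sum pairs; collecting distinct values, A + A = {-40, -21, -20, -19, -2, -1, 0, 1, 2}, so |A + A| = 9. Thus K = 9/4. For comparison, the minimum possible |A + A| over all 4-element sets is 2·4 − 1 = 7 (so min K = 7/4), attained only by arithmetic progressions.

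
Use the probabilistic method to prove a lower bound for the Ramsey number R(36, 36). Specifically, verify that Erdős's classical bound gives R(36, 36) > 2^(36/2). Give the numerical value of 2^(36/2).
2^(36/2) = 262144; so R(36, 36) > 262144

Colour each edge of K_n uniformly at random with red/blue. The expected number of monochromatic K_36 is C(n, 36) · 2 · 2^(−C(36,2)). If C(n, 36) · 2^(1 − C(36,2)) < 1, then with positive probability no monochromatic K_36 exists, so R(36, 36) > n. The standard estimate C(n, 36) ≤ n^36/36! shows this inequality holds whenever n ≤ 2^(36/2) (since 36! · 2^(C(36,2) − 1) > 2^(36^2/2) ≥ n^36). Hence R(36, 36) > 2^(36/2) = 262144.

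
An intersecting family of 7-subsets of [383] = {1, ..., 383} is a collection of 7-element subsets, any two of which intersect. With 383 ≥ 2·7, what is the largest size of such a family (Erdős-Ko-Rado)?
max |F| = C(382, 6) = 4148697778407

The Erdős-Ko-Rado theorem states: for n ≥ 2k, an intersecting family of k-subsets of an n-element set has size at most C(n − 1, k − 1), with equality for 'star' families {A ⊆ [n] : |A| = k, i ∈ A} (fix an element i). For n = 383, k = 7: C(382, 6) = 4148697778407.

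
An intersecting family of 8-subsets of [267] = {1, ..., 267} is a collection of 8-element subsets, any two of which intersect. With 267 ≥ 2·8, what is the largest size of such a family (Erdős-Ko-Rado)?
max |F| = C(266, 7) = 17265207256440

Erdős-Ko-Rado (1961): when n ≥ 2k, max |F| = C(n−1, k−1). The bound is attained by the star {A : i ∈ A} for any fixed i ∈ [n]. Here C(267−1, 8−1) = C(266, 7) = 17265207256440.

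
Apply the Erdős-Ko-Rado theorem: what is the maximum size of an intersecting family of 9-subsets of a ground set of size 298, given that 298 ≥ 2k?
max |F| = C(297, 8) = 1365332543512245

The Erdős-Ko-Rado theorem states: for n ≥ 2k, an intersecting family of k-subsets of an n-element set has size at most C(n − 1, k − 1), with equality for 'star' families {A ⊆ [n] : |A| = k, i ∈ A} (fix an element i). For n = 298, k = 9: C(297, 8) = 1365332543512245.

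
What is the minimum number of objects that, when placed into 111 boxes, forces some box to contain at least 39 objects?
n = (39 − 1)·111 + 1 = 4219

By the generalised pigeonhole principle, to guarantee some box contains ≥ r objects we need more than (r − 1) · k objects total. Threshold: n = (r − 1) · k + 1. With r = 39 and k = 111: n = 38 · 111 + 1 = 4218 + 1 = 4219. For n = 4218 = 38 · 111, we can put exactly 38 objects in every box, avoiding 39 in any single one — so 4219 is tight.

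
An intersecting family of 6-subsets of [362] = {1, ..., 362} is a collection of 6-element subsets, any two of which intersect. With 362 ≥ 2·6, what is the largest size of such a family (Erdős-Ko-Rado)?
max |F| = C(361, 5) = 49690589382

The Erdős-Ko-Rado theorem states: for n ≥ 2k, an intersecting family of k-subsets of an n-element set has size at most C(n − 1, k − 1), with equality for 'star' families {A ⊆ [n] : |A| = k, i ∈ A} (fix an element i). For n = 362, k = 6: C(361, 5) = 49690589382.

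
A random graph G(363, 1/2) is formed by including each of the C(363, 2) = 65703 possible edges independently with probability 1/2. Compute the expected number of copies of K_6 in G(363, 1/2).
E[# K_6] = C(363, 6) · (1/2)^C(6, 2) = 3048385428726 / 2^15 = 1524192714363/16384 ≈ 93029340.476257

For each 6-subset S of vertices (there are C(363, 6) = 3048385428726 such S), let X_S = 1 if S induces a K_6 (all C(6, 2) = 15 edges present). Then P(X_S = 1) = (1/2)^15 = 1/32768. By linearity of expectation, E[# K_6] = C(363, 6) · (1/2)^15 = 3048385428726 / 32768 = 1524192714363/16384 ≈ 93029340.476257.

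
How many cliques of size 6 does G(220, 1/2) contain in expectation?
E[# K_6] = C(220, 6) · (1/2)^C(6, 2) = 147008598660 / 2^15 = 36752149665/8192 ≈ 4486346.394653

For each 6-subset S of vertices (there are C(220, 6) = 147008598660 such S), let X_S = 1 if S induces a K_6 (all C(6, 2) = 15 edges present). Then P(X_S = 1) = (1/2)^15 = 1/32768. By linearity of expectation, E[# K_6] = C(220, 6) · (1/2)^15 = 147008598660 / 32768 = 36752149665/8192 ≈ 4486346.394653.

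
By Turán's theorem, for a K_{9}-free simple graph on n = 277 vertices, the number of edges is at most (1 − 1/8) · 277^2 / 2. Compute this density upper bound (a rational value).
Turán density bound = (7/8) · 277^2/2 = 537103/16 ≈ 33568.9375

Turán's theorem: ex(n, K_{r+1}) is achieved by the complete r-partite Turán graph T(n, r) with parts as balanced as possible, and is at most (1 − 1/r) · n^2/2. For r = 8, n = 277: the density bound is (7/8) · 76729/2 = 537103/16 ≈ 33568.9375. The integer-valued extremum is e(T(277, 8)) = 33568, which is strictly less than the density bound 537103/16 since 8 ∤ 277 (the parts of T(277, 8) cannot all be equal).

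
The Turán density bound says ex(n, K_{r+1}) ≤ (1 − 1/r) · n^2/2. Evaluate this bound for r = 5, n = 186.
Turán density bound = (4/5) · 186^2/2 = 69192/5 ≈ 13838.4

Turán's theorem: ex(n, K_{r+1}) is achieved by the complete r-partite Turán graph T(n, r) with parts as balanced as possible, and is at most (1 − 1/r) · n^2/2. For r = 5, n = 186: the density bound is (4/5) · 34596/2 = 69192/5 ≈ 13838.4. The integer-valued extremum is e(T(186, 5)) = 13838, which is strictly less than the density bound 69192/5 since 5 ∤ 186 (the parts of T(186, 5) cannot all be equal).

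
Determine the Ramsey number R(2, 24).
R(2, 24) = 24

R(2, k) = k for all k ≥ 2: in a 2-colouring of K_k, either some edge is red (a red K_2) or all edges are blue (a blue K_k). And K_{23} coloured all-blue has no blue K_24, so R(2, 24) > 23. Hence R(2, 24) = 24.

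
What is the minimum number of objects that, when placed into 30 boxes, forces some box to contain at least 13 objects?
n = (13 − 1)·30 + 1 = 361

By the generalised pigeonhole principle, to guarantee some box contains ≥ r objects we need more than (r − 1) · k objects total. Threshold: n = (r − 1) · k + 1. With r = 13 and k = 30: n = 12 · 30 + 1 = 360 + 1 = 361. For n = 360 = 12 · 30, we can put exactly 12 objects in every box, avoiding 13 in any single one — so 361 is tight.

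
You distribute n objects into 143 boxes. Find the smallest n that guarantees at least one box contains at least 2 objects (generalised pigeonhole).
n = (2 − 1)·143 + 1 = 144

By the generalised pigeonhole principle, to guarantee some box contains ≥ r objects we need more than (r − 1) · k objects total. Threshold: n = (r − 1) · k + 1. With r = 2 and k = 143: n = 1 · 143 + 1 = 143 + 1 = 144. For n = 143 = 1 · 143, we can put exactly 1 objects in every box, avoiding 2 in any single one — so 144 is tight.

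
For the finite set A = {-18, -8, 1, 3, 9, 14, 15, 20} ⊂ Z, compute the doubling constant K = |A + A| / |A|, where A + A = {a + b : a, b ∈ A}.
K = |A + A| / |A| = 30/8 = 15/4

Enumerate A + A = {a + b : a, b ∈ A}. With |A| = 8, there are |A|^2 = 64 ordered sum pairs; collecting distinct values, A + A = {-36, -26, -17, -16, -15, -9, -7, -5, -4, -3, 1, 2, 4, 6, 7, 10, 12, 15, 16, 17, 18, 21, 23, 24, 28, 29, 30, 34, 35, 40}, so |A + A| = 30. Thus K = 30/8 = 15/4. For comparison, the minimum possible |A + A| over all 8-element sets is 2·8 − 1 = 15 (so min K = 15/8), attained only by arithmetic progressions.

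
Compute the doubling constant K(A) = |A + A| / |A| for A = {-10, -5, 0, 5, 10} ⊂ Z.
K = |A + A| / |A| = 9/5

Enumerate A + A = {a + b : a, b ∈ A}. With |A| = 5, there are |A|^2 = 25 ordered sum pairs; collecting distinct values, A + A = {-20, -15, -10, -5, 0, 5, 10, 15, 20}, so |A + A| = 9. Thus K = 9/5. Here |A + A| = 2|A| − 1 = 9, the minimum possible — so K = 9/5 is minimal, which holds iff A is an arithmetic progression.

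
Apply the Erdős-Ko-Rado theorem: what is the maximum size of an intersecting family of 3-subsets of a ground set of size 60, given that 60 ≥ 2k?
max |F| = C(59, 2) = 1711

The Erdős-Ko-Rado theorem states: for n ≥ 2k, an intersecting family of k-subsets of an n-element set has size at most C(n − 1, k − 1), with equality for 'star' families {A ⊆ [n] : |A| = k, i ∈ A} (fix an element i). For n = 60, k = 3: C(59, 2) = 1711.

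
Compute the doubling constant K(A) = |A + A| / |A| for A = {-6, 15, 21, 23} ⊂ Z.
K = |A + A| / |A| = 10/4 = 5/2

Enumerate A + A = {a + b : a, b ∈ A}. With |A| = 4, there are |A|^2 = 16 ordered sum pairs; collecting distinct values, A + A = {-12, 9, 15, 17, 30, 36, 38, 42, 44, 46}, so |A + A| = 10. Thus K = 10/4 = 5/2. For comparison, the minimum possible |A + A| over all 4-element sets is 2·4 − 1 = 7 (so min K = 7/4), attained only by arithmetic progressions.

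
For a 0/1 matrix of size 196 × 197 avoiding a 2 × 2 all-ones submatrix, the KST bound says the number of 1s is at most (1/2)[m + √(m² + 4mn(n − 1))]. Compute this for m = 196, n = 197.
z(196, 197; 2, 2) ≤ (1/2)[196 + √(196² + 4·196·197·196)] = (1/2)[196 + √30310224] = 2850.7361

Kővári–Sós–Turán: let r_1, ..., r_196 be the row sums and z = Σ r_i the total number of 1s. Each pair of columns can share at most one row with both entries 1 (else a 2×2 all-ones block appears), so Σ_i C(r_i, 2) ≤ C(197, 2) = 19306. By convexity Σ_i C(r_i, 2) ≥ 196·C(z/196, 2) = z(z − 196)/(2·196), giving z² − 196z − 196·197·196 ≤ 0 and hence z ≤ (1/2)[196 + √(38416 + 4·7567952)] = (1/2)[196 + √30310224] ≈ (1/2)(196 + 5505.4722) = 2850.7361.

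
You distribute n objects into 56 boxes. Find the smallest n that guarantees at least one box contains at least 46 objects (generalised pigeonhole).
n = (46 − 1)·56 + 1 = 2521

By the generalised pigeonhole principle, to guarantee some box contains ≥ r objects we need more than (r − 1) · k objects total. Threshold: n = (r − 1) · k + 1. With r = 46 and k = 56: n = 45 · 56 + 1 = 2520 + 1 = 2521. For n = 2520 = 45 · 56, we can put exactly 45 objects in every box, avoiding 46 in any single one — so 2521 is tight.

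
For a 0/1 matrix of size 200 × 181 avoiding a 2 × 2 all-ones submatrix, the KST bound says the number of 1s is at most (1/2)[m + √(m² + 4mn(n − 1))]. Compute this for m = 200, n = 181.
z(200, 181; 2, 2) ≤ (1/2)[200 + √(200² + 4·200·181·180)] = (1/2)[200 + √26104000] = 2654.6037

Kővári–Sós–Turán: let r_1, ..., r_200 be the row sums and z = Σ r_i the total number of 1s. Each pair of columns can share at most one row with both entries 1 (else a 2×2 all-ones block appears), so Σ_i C(r_i, 2) ≤ C(181, 2) = 16290. By convexity Σ_i C(r_i, 2) ≥ 200·C(z/200, 2) = z(z − 200)/(2·200), giving z² − 200z − 200·181·180 ≤ 0 and hence z ≤ (1/2)[200 + √(40000 + 4·6516000)] = (1/2)[200 + √26104000] ≈ (1/2)(200 + 5109.2074) = 2654.6037.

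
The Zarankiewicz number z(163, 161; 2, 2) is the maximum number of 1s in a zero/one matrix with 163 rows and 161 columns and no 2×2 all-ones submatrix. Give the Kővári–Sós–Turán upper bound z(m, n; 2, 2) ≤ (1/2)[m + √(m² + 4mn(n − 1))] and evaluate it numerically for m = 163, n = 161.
z(163, 161; 2, 2) ≤ (1/2)[163 + √(163² + 4·163·161·160)] = (1/2)[163 + √16822089] = 2132.237

Kővári–Sós–Turán: let r_1, ..., r_163 be the row sums and z = Σ r_i the total number of 1s. Each pair of columns can share at most one row with both entries 1 (else a 2×2 all-ones block appears), so Σ_i C(r_i, 2) ≤ C(161, 2) = 12880. By convexity Σ_i C(r_i, 2) ≥ 163·C(z/163, 2) = z(z − 163)/(2·163), giving z² − 163z − 163·161·160 ≤ 0 and hence z ≤ (1/2)[163 + √(26569 + 4·4198880)] = (1/2)[163 + √16822089] ≈ (1/2)(163 + 4101.474) = 2132.237.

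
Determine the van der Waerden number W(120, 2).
W(120, 2) = 120 + 1 = 121

A 2-term AP is any pair of integers, so a monochromatic 2-AP exists iff some colour is used at least twice. With 120 colours, the colouring i ↦ i on {1, ..., 120} uses each colour once, avoiding any monochromatic pair, so W(120, 2) > 120. For {1, ..., 121}, pigeonhole forces two integers of the same colour, which form a monochromatic 2-AP. Hence W(120, 2) = 121.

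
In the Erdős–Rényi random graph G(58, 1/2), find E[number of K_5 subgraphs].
E[# K_5] = C(58, 5) · (1/2)^C(5, 2) = 4582116 / 2^10 = 1145529/256 ≈ 4474.722656

For each 5-subset S of vertices (there are C(58, 5) = 4582116 such S), let X_S = 1 if S induces a K_5 (all C(5, 2) = 10 edges present). Then P(X_S = 1) = (1/2)^10 = 1/1024. By linearity of expectation, E[# K_5] = C(58, 5) · (1/2)^10 = 4582116 / 1024 = 1145529/256 ≈ 4474.722656.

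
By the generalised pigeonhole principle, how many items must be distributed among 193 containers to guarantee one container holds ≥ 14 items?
n = (14 − 1)·193 + 1 = 2510

By the generalised pigeonhole principle, to guarantee some box contains ≥ r objects we need more than (r − 1) · k objects total. Threshold: n = (r − 1) · k + 1. With r = 14 and k = 193: n = 13 · 193 + 1 = 2509 + 1 = 2510. For n = 2509 = 13 · 193, we can put exactly 13 objects in every box, avoiding 14 in any single one — so 2510 is tight.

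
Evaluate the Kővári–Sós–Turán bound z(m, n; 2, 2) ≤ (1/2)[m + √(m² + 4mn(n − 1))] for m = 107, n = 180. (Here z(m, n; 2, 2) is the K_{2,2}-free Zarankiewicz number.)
z(107, 180; 2, 2) ≤ (1/2)[107 + √(107² + 4·107·180·179)] = (1/2)[107 + √13801609] = 1911.0258

Kővári–Sós–Turán: let r_1, ..., r_107 be the row sums and z = Σ r_i the total number of 1s. Each pair of columns can share at most one row with both entries 1 (else a 2×2 all-ones block appears), so Σ_i C(r_i, 2) ≤ C(180, 2) = 16110. By convexity Σ_i C(r_i, 2) ≥ 107·C(z/107, 2) = z(z − 107)/(2·107), giving z² − 107z − 107·180·179 ≤ 0 and hence z ≤ (1/2)[107 + √(11449 + 4·3447540)] = (1/2)[107 + √13801609] ≈ (1/2)(107 + 3715.0517) = 1911.0258.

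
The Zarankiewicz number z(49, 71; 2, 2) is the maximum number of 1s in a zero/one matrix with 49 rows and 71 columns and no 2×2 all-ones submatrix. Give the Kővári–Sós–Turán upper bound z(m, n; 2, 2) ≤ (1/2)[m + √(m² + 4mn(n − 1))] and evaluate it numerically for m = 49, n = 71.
z(49, 71; 2, 2) ≤ (1/2)[49 + √(49² + 4·49·71·70)] = (1/2)[49 + √976521] = 518.5954

Kővári–Sós–Turán: let r_1, ..., r_49 be the row sums and z = Σ r_i the total number of 1s. Each pair of columns can share at most one row with both entries 1 (else a 2×2 all-ones block appears), so Σ_i C(r_i, 2) ≤ C(71, 2) = 2485. By convexity Σ_i C(r_i, 2) ≥ 49·C(z/49, 2) = z(z − 49)/(2·49), giving z² − 49z − 49·71·70 ≤ 0 and hence z ≤ (1/2)[49 + √(2401 + 4·243530)] = (1/2)[49 + √976521] ≈ (1/2)(49 + 988.1908) = 518.5954.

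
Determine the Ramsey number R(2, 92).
R(2, 92) = 92

R(2, k) = k for all k ≥ 2: in a 2-colouring of K_k, either some edge is red (a red K_2) or all edges are blue (a blue K_k). And K_{91} coloured all-blue has no blue K_92, so R(2, 92) > 91. Hence R(2, 92) = 92.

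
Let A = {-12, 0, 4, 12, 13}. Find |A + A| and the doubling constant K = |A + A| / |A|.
K = |A + A| / |A| = 14/5

Enumerate A + A = {a + b : a, b ∈ A}. With |A| = 5, there are |A|^2 = 25 ordered sum pairs; collecting distinct values, A + A = {-24, -12, -8, 0, 1, 4, 8, 12, 13, 16, 17, 24, 25, 26}, so |A + A| = 14. Thus K = 14/5. For comparison, the minimum possible |A + A| over all 5-element sets is 2·5 − 1 = 9 (so min K = 9/5), attained only by arithmetic progressions.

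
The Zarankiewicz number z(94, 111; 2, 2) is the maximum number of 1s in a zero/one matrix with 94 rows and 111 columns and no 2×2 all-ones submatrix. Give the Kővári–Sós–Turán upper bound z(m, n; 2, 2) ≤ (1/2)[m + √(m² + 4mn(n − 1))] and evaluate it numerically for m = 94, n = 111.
z(94, 111; 2, 2) ≤ (1/2)[94 + √(94² + 4·94·111·110)] = (1/2)[94 + √4599796] = 1119.3568

Kővári–Sós–Turán: let r_1, ..., r_94 be the row sums and z = Σ r_i the total number of 1s. Each pair of columns can share at most one row with both entries 1 (else a 2×2 all-ones block appears), so Σ_i C(r_i, 2) ≤ C(111, 2) = 6105. By convexity Σ_i C(r_i, 2) ≥ 94·C(z/94, 2) = z(z − 94)/(2·94), giving z² − 94z − 94·111·110 ≤ 0 and hence z ≤ (1/2)[94 + √(8836 + 4·1147740)] = (1/2)[94 + √4599796] ≈ (1/2)(94 + 2144.7135) = 1119.3568.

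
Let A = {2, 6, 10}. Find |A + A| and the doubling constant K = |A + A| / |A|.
K = |A + A| / |A| = 5/3

Enumerate A + A = {a + b : a, b ∈ A}. With |A| = 3, there are |A|^2 = 9 ordered sum pairs; collecting distinct values, A + A = {4, 8, 12, 16, 20}, so |A + A| = 5. Thus K = 5/3. Here |A + A| = 2|A| − 1 = 5, the minimum possible — so K = 5/3 is minimal, which holds iff A is an arithmetic progression.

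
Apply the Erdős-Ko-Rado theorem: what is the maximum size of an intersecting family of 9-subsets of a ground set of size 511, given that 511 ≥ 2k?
max |F| = C(510, 8) = 107418608709385545

The Erdős-Ko-Rado theorem states: for n ≥ 2k, an intersecting family of k-subsets of an n-element set has size at most C(n − 1, k − 1), with equality for 'star' families {A ⊆ [n] : |A| = k, i ∈ A} (fix an element i). For n = 511, k = 9: C(510, 8) = 107418608709385545.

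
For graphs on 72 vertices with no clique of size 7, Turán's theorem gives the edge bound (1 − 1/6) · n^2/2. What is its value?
Turán density bound = (5/6) · 72^2/2 = 2160

Turán's theorem: ex(n, K_{r+1}) is achieved by the complete r-partite Turán graph T(n, r) with parts as balanced as possible, and is at most (1 − 1/r) · n^2/2. For r = 6, n = 72: the density bound is (5/6) · 5184/2 = 2160. Since 6 ∣ 72, the Turán graph T(72, 6) has parts of equal size 12, and its edge count e(T(72, 6)) = 2160 attains the density bound exactly.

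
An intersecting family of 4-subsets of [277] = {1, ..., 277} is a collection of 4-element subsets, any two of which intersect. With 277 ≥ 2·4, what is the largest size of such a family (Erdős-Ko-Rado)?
max |F| = C(276, 3) = 3466100

Erdős-Ko-Rado (1961): when n ≥ 2k, max |F| = C(n−1, k−1). The bound is attained by the star {A : i ∈ A} for any fixed i ∈ [n]. Here C(277−1, 4−1) = C(276, 3) = 3466100.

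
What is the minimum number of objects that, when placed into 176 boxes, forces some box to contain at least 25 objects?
n = (25 − 1)·176 + 1 = 4225

By the generalised pigeonhole principle, to guarantee some box contains ≥ r objects we need more than (r − 1) · k objects total. Threshold: n = (r − 1) · k + 1. With r = 25 and k = 176: n = 24 · 176 + 1 = 4224 + 1 = 4225. For n = 4224 = 24 · 176, we can put exactly 24 objects in every box, avoiding 25 in any single one — so 4225 is tight.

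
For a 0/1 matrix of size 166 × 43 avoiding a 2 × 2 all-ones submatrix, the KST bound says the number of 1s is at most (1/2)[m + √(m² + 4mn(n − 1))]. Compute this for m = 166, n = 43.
z(166, 43; 2, 2) ≤ (1/2)[166 + √(166² + 4·166·43·42)] = (1/2)[166 + √1226740] = 636.7915

Kővári–Sós–Turán: let r_1, ..., r_166 be the row sums and z = Σ r_i the total number of 1s. Each pair of columns can share at most one row with both entries 1 (else a 2×2 all-ones block appears), so Σ_i C(r_i, 2) ≤ C(43, 2) = 903. By convexity Σ_i C(r_i, 2) ≥ 166·C(z/166, 2) = z(z − 166)/(2·166), giving z² − 166z − 166·43·42 ≤ 0 and hence z ≤ (1/2)[166 + √(27556 + 4·299796)] = (1/2)[166 + √1226740] ≈ (1/2)(166 + 1107.583) = 636.7915.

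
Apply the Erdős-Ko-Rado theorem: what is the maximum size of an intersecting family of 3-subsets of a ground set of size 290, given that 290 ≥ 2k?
max |F| = C(289, 2) = 41616

The Erdős-Ko-Rado theorem states: for n ≥ 2k, an intersecting family of k-subsets of an n-element set has size at most C(n − 1, k − 1), with equality for 'star' families {A ⊆ [n] : |A| = k, i ∈ A} (fix an element i). For n = 290, k = 3: C(289, 2) = 41616.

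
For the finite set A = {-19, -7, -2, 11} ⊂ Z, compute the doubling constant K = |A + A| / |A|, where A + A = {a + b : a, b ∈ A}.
K = |A + A| / |A| = 10/4 = 5/2

Enumerate A + A = {a + b : a, b ∈ A}. With |A| = 4, there are |A|^2 = 16 ordered sum pairs; collecting distinct values, A + A = {-38, -26, -21, -14, -9, -8, -4, 4, 9, 22}, so |A + A| = 10. Thus K = 10/4 = 5/2. For comparison, the minimum possible |A + A| over all 4-element sets is 2·4 − 1 = 7 (so min K = 7/4), attained only by arithmetic progressions.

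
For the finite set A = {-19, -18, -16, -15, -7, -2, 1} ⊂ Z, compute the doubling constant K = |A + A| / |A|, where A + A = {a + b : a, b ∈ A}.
K = |A + A| / |A| = 24/7

Enumerate A + A = {a + b : a, b ∈ A}. With |A| = 7, there are |A|^2 = 49 ordered sum pairs; collecting distinct values, A + A = {-38, -37, -36, -35, -34, -33, -32, -31, -30, -26, -25, -23, -22, -21, -20, -18, -17, -15, -14, -9, -6, -4, -1, 2}, so |A + A| = 24. Thus K = 24/7. For comparison, the minimum possible |A + A| over all 7-element sets is 2·7 − 1 = 13 (so min K = 13/7), attained only by arithmetic progressions.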